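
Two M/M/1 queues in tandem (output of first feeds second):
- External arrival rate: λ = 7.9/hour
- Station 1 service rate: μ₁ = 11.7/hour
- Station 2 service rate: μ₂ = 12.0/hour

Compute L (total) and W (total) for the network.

By Jackson's theorem, each station behaves as independent M/M/1.
Station 1: ρ₁ = 7.9/11.7 = 0.6752, L₁ = ρ₁/(1-ρ₁) = λ/(μ₁-λ) = 7.9/3.80 = 2.07895
Station 2: ρ₂ = 7.9/12.0 = 0.6583, L₂ = ρ₂/(1-ρ₂) = λ/(μ₂-λ) = 7.9/4.10 = 1.92683
Total: L = L₁ + L₂ = 2.07895 + 1.92683 = 4.0058
W = L/λ = 4.0058/7.9 = 0.5071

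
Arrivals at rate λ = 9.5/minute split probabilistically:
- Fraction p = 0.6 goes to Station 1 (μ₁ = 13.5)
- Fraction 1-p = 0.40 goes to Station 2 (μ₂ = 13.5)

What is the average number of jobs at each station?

Effective rates: λ₁ = 9.5×0.6 = 5.7, λ₂ = 9.5×0.40 = 3.8
Station 1: ρ₁ = 5.7/13.5 = 0.42222, L₁ = ρ₁/(1-ρ₁) = 0.42222/(1-0.42222) = 0.7308
Station 2: ρ₂ = 3.8/13.5 = 0.2815, L₂ = ρ₂/(1-ρ₂) = 0.2815/(1-0.2815) = 0.3918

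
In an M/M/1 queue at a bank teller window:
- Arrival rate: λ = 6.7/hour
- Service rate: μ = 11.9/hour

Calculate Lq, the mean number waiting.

ρ = λ/μ = 6.7/11.9 = 0.5630
For M/M/1: Lq = λ²/(μ(μ-λ))
Lq = 44.89/(11.9 × 5.20)
Lq = 0.7254 transactions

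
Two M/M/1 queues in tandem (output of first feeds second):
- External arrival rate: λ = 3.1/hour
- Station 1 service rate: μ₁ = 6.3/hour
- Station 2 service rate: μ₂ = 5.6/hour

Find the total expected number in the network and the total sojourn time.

By Jackson's theorem, each station behaves as independent M/M/1.
Station 1: ρ₁ = 3.1/6.3 = 0.4921, L₁ = ρ₁/(1-ρ₁) = λ/(μ₁-λ) = 3.1/3.20 = 0.9688
Station 2: ρ₂ = 3.1/5.6 = 0.5536, L₂ = ρ₂/(1-ρ₂) = λ/(μ₂-λ) = 3.1/2.50 = 1.2400
Total: L = L₁ + L₂ = 0.9688 + 1.2400 = 2.2088
W = L/λ = 2.2088/3.1 = 0.7125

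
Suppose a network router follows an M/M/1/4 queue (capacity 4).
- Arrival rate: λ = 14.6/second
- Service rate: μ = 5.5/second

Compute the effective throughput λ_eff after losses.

ρ = λ/μ = 14.6/5.5 = 2.65455
P₀ = (1-ρ)/(1-ρ^(K+1)) = (1-2.65455)/(1-2.65455^5) = -1.6545/-130.8119 = 0.01265
P_K = P₀×ρ^K = 0.01265 × 2.65455^4 = 0.01265 × 49.6551 = 0.6281
λ_eff = λ(1-P_K) = 14.6 × (1 - 0.628052) = 14.6 × 0.371948 = 5.4304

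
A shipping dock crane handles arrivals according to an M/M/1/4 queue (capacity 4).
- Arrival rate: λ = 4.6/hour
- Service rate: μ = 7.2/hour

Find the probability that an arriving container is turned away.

ρ = λ/μ = 4.6/7.2 = 0.63889
P₀ = (1-ρ)/(1-ρ^(K+1)) = (1-0.63889)/(1-0.63889^5) = 0.3611/0.8936 = 0.4041
P_K = P₀×ρ^K = 0.40413 × 0.63889^4 = 0.40413 × 0.16661 = 0.06733
Blocking probability = 6.73%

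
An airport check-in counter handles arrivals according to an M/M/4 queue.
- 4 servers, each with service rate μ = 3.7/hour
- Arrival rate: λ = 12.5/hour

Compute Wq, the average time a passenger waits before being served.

Traffic intensity: ρ = λ/(cμ) = 12.5/(4×3.7) = 0.8446
Since ρ = 0.8446 < 1, system is stable.
Offered load a = λ/μ = cρ = 12.5/3.7 = 3.3784
P₀ = [ Σₙ₌₀^3 aⁿ/n! + a^4/(4!(1-ρ)) ]⁻¹
Σ = a^0/0! + a^1/1! + a^2/2! + a^3/3! = 1.0000 + 3.3784 + 5.7067 + 6.4265 = 16.5116
a^4/(4!(1-ρ)) = 130.2666/(24 × 0.155405) = 34.9266
P₀ = 1/(16.5116 + 34.9266) = 0.01944
Lq = P₀·a^4·ρ / (4!(1-ρ)²) = 0.01944 × 130.2666 × 0.8446 / (24 × 0.02415) = 3.6902
Wq = Lq/λ = 3.6902/12.5 = 0.2952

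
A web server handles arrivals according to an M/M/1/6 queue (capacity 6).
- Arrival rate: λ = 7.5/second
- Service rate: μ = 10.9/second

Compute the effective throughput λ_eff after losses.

ρ = λ/μ = 7.5/10.9 = 0.68807
P₀ = (1-ρ)/(1-ρ^(K+1)) = (1-0.68807)/(1-0.68807^7) = 0.3119/0.9270 = 0.3365
P_K = P₀×ρ^K = 0.33650 × 0.68807^6 = 0.33650 × 0.10612 = 0.03571
λ_eff = λ(1-P_K) = 7.5 × (1 - 0.03571) = 7.5 × 0.96429 = 7.2322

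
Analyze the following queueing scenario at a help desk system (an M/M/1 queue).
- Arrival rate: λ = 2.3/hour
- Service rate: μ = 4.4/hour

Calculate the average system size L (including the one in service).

ρ = λ/μ = 2.3/4.4 = 0.5227
For M/M/1: L = λ/(μ-λ)
L = 2.3/(4.4-2.3) = 2.3/2.10
L = 1.0952 tickets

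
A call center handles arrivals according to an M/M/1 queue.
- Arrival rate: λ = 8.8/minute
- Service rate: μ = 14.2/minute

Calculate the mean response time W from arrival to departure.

First, compute utilization: ρ = λ/μ = 8.8/14.2 = 0.6197
For M/M/1: W = 1/(μ-λ)
W = 1/(14.2-8.8) = 1/5.40
W = 0.1852 minutes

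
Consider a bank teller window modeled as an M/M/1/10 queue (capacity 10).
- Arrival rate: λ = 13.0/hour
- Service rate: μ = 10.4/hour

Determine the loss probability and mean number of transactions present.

ρ = λ/μ = 13.0/10.4 = 1.2500
P₀ = (1-ρ)/(1-ρ^(K+1)) = (1-1.2500)/(1-1.2500^11) = -0.2500/-10.6415 = 0.02349
P_K = P₀×ρ^K = 0.02349 × 1.2500^10 = 0.02349 × 9.3132 = 0.2188
Blocking probability P_10 = 0.2188 (21.88%)
L = ρ[1 - (K+1)ρ^K + Kρ^(K+1)] / [(1-ρ)(1-ρ^(K+1))]
L = 1.2500 × (1 - 11×9.3132 + 10×11.6415) / ((1 - 1.2500) × (1 - 11.6415)) = 7.0337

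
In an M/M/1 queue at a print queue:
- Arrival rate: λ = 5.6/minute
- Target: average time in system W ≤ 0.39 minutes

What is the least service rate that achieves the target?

For M/M/1: W = 1/(μ-λ)
Need W ≤ 0.39, so 1/(μ-λ) ≤ 0.39
μ - λ ≥ 1/0.39 = 2.5641
μ ≥ 5.6 + 2.5641 = 8.1641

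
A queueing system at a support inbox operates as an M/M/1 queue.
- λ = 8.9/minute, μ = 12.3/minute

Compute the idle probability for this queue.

ρ = λ/μ = 8.9/12.3 = 0.7236
P(0) = 1 - ρ = 1 - 0.7236 = 0.2764
The server is idle 27.64% of the time.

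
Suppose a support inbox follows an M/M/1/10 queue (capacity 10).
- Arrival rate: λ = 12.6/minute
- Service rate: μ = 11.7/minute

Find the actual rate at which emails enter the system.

ρ = λ/μ = 12.6/11.7 = 1.07692
P₀ = (1-ρ)/(1-ρ^(K+1)) = (1-1.07692)/(1-1.07692^11) = -0.07692/-1.2595 = 0.06107
P_K = P₀×ρ^K = 0.06107 × 1.07692^10 = 0.06107 × 2.0981 = 0.1281
λ_eff = λ(1-P_K) = 12.6 × (1 - 0.128136) = 12.6 × 0.871864 = 10.9855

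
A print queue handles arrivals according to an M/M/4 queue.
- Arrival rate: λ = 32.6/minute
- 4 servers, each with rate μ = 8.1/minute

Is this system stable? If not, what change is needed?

Stability requires ρ = λ/(cμ) < 1
ρ = 32.6/(4 × 8.1) = 32.6/32.40 = 1.0062
Since 1.0062 ≥ 1, the system is UNSTABLE.
Need c > λ/μ = 32.6/8.1 = 4.02.
Minimum servers needed: c = 5.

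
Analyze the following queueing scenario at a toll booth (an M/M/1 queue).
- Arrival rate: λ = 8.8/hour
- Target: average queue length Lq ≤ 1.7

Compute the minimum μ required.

For M/M/1: Lq = λ²/(μ(μ-λ))
Need Lq ≤ 1.7, i.e. μ(μ-λ) ≥ λ²/1.7
μ² - 8.8μ - 77.44/1.7 ≥ 0  →  μ² - 8.8μ - 45.55294 ≥ 0
Quadratic formula (positive root): μ = [λ + √(λ² + 4×45.55294)]/2
Discriminant: 77.44 + 4×45.55294 = 259.6518, √259.6518 = 16.1137
μ ≥ (8.8 + 16.1137)/2 = 12.4569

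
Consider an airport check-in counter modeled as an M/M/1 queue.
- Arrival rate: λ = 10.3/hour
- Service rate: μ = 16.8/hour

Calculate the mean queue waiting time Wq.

First, compute utilization: ρ = λ/μ = 10.3/16.8 = 0.6131
For M/M/1: Wq = λ/(μ(μ-λ))
Wq = 10.3/(16.8 × (16.8-10.3))
Wq = 10.3/(16.8 × 6.50)
Wq = 0.09432 hours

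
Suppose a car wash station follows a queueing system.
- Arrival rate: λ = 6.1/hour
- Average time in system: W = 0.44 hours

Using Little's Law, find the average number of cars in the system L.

Little's Law: L = λW
L = 6.1 × 0.44 = 2.6840 cars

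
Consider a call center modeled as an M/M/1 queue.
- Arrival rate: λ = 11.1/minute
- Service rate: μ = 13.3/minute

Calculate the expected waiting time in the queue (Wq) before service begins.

First, compute utilization: ρ = λ/μ = 11.1/13.3 = 0.8346
For M/M/1: Wq = λ/(μ(μ-λ))
Wq = 11.1/(13.3 × (13.3-11.1))
Wq = 11.1/(13.3 × 2.20)
Wq = 0.3794 minutes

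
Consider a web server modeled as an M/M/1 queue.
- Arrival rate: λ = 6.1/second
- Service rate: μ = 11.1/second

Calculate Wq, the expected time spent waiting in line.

First, compute utilization: ρ = λ/μ = 6.1/11.1 = 0.5495
For M/M/1: Wq = λ/(μ(μ-λ))
Wq = 6.1/(11.1 × (11.1-6.1))
Wq = 6.1/(11.1 × 5.00)
Wq = 0.1099 seconds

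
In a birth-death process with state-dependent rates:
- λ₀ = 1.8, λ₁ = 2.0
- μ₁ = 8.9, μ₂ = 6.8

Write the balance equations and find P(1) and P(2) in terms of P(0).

Balance equations:
State 0: λ₀P₀ = μ₁P₁ → P₁ = (λ₀/μ₁)P₀ = (1.8/8.9)P₀ = 0.2022P₀
State 1: P₂ = (λ₀λ₁)/(μ₁μ₂)P₀ = (1.8×2.0)/(8.9×6.8)P₀ = 0.05948P₀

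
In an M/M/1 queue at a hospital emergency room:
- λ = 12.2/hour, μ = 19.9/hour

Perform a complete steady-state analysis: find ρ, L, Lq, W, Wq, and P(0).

Step 1: ρ = λ/μ = 12.2/19.9 = 0.6131
Step 2: L = λ/(μ-λ) = 12.2/7.70 = 1.5844
Step 3: Lq = λ²/(μ(μ-λ)) = 148.84/(19.9×7.70) = 0.9714
Step 4: W = 1/(μ-λ) = 1/7.70 = 0.12987
Step 5: Wq = λ/(μ(μ-λ)) = 12.2/(19.9×7.70) = 0.07962
Step 6: P(0) = 1-ρ = 0.3869
Verify: L = λW = 12.2×0.12987 = 1.5844 ✔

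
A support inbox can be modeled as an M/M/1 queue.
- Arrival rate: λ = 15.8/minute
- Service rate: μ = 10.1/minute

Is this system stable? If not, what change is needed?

Stability requires ρ = λ/(cμ) < 1
ρ = 15.8/(1 × 10.1) = 15.8/10.10 = 1.5644
Since 1.5644 ≥ 1, the system is UNSTABLE.
Queue grows without bound. Need μ > λ = 15.8.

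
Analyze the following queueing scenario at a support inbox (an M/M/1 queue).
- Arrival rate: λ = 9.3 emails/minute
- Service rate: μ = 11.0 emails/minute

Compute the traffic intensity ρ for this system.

Server utilization: ρ = λ/μ
ρ = 9.3/11.0 = 0.8455
The server is busy 84.55% of the time.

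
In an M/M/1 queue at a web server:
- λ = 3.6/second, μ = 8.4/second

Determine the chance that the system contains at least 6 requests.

ρ = λ/μ = 3.6/8.4 = 0.42857
P(N ≥ n) = ρⁿ
P(N ≥ 6) = 0.42857^6
P(N ≥ 6) = 0.006196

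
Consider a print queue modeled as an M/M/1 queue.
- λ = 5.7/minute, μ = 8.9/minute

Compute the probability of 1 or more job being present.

ρ = λ/μ = 5.7/8.9 = 0.6404
P(N ≥ n) = ρⁿ
P(N ≥ 1) = 0.6404^1
P(N ≥ 1) = 0.6404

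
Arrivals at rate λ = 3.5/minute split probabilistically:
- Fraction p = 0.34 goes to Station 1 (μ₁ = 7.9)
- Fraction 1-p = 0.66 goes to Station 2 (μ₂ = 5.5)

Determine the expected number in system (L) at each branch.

Effective rates: λ₁ = 3.5×0.34 = 1.19, λ₂ = 3.5×0.66 = 2.31
Station 1: ρ₁ = 1.19/7.9 = 0.1506, L₁ = ρ₁/(1-ρ₁) = 0.1506/(1-0.1506) = 0.1773
Station 2: ρ₂ = 2.31/5.5 = 0.4200, L₂ = ρ₂/(1-ρ₂) = 0.4200/(1-0.4200) = 0.7241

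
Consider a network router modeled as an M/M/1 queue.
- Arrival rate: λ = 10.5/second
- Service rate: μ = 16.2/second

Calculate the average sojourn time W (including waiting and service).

First, compute utilization: ρ = λ/μ = 10.5/16.2 = 0.6481
For M/M/1: W = 1/(μ-λ)
W = 1/(16.2-10.5) = 1/5.70
W = 0.1754 seconds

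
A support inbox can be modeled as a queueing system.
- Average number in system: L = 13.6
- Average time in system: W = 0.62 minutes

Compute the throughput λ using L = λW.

Little's Law: L = λW, so λ = L/W
λ = 13.6/0.62 = 21.9355 emails/minute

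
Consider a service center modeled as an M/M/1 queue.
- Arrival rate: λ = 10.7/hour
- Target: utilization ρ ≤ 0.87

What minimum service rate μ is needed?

ρ = λ/μ, so μ = λ/ρ
μ ≥ 10.7/0.87 = 12.2989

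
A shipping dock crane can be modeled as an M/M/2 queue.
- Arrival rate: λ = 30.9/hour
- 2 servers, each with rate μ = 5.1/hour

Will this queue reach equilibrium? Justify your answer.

Stability requires ρ = λ/(cμ) < 1
ρ = 30.9/(2 × 5.1) = 30.9/10.20 = 3.0294
Since 3.0294 ≥ 1, the system is UNSTABLE.
Need c > λ/μ = 30.9/5.1 = 6.06.
Minimum servers needed: c = 7.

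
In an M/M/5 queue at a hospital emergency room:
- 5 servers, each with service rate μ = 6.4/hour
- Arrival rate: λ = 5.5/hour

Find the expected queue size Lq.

Traffic intensity: ρ = λ/(cμ) = 5.5/(5×6.4) = 0.1719
Since ρ = 0.1719 < 1, system is stable.
Offered load a = λ/μ = cρ = 5.5/6.4 = 0.8594
P₀ = [ Σₙ₌₀^4 aⁿ/n! + a^5/(5!(1-ρ)) ]⁻¹
Σ = a^0/0! + a^1/1! + a^2/2! + a^3/3! + a^4/4! = 1.0000 + 0.85938 + 0.36926 + 0.10578 + 0.022726 = 2.3571
a^5/(5!(1-ρ)) = 0.4687/(120 × 0.8281) = 0.004717
P₀ = 1/(2.3571 + 0.004717) = 0.4234
Lq = P₀·a^5·ρ / (5!(1-ρ)²) = 0.4234 × 0.4687 × 0.1719 / (120 × 0.6858) = 0.0004145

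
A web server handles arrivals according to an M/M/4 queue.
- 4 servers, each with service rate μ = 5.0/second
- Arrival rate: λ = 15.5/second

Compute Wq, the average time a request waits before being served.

Traffic intensity: ρ = λ/(cμ) = 15.5/(4×5.0) = 0.7750
Since ρ = 0.7750 < 1, system is stable.
Offered load a = λ/μ = cρ = 15.5/5.0 = 3.1000
P₀ = [ Σₙ₌₀^3 aⁿ/n! + a^4/(4!(1-ρ)) ]⁻¹
Σ = a^0/0! + a^1/1! + a^2/2! + a^3/3! = 1.0000 + 3.1000 + 4.8050 + 4.9652 = 13.8702
a^4/(4!(1-ρ)) = 92.3521/(24 × 0.2250) = 17.1022
P₀ = 1/(13.8702 + 17.1022) = 0.03229
Lq = P₀·a^4·ρ / (4!(1-ρ)²) = 0.0322868 × 92.3521 × 0.775000 / (24 × 0.0506250) = 1.9019
Wq = Lq/λ = 1.9019/15.5 = 0.1227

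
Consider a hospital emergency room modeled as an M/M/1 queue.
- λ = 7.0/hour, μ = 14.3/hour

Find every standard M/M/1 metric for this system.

Step 1: ρ = λ/μ = 7.0/14.3 = 0.4895
Step 2: L = λ/(μ-λ) = 7.0/7.30 = 0.9589
Step 3: Lq = λ²/(μ(μ-λ)) = 49.00/(14.3×7.30) = 0.4694
Step 4: W = 1/(μ-λ) = 1/7.30 = 0.13699
Step 5: Wq = λ/(μ(μ-λ)) = 7.0/(14.3×7.30) = 0.06706
Step 6: P(0) = 1-ρ = 0.5105
Verify: L = λW = 7.0×0.13699 = 0.9589 ✔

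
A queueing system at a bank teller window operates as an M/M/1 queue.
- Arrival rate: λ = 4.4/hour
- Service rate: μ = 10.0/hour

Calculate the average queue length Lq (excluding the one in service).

ρ = λ/μ = 4.4/10.0 = 0.4400
For M/M/1: Lq = λ²/(μ(μ-λ))
Lq = 19.36/(10.0 × 5.60)
Lq = 0.3457 transactions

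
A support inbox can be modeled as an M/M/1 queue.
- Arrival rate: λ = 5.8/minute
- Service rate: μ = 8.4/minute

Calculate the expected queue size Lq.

ρ = λ/μ = 5.8/8.4 = 0.6905
For M/M/1: Lq = λ²/(μ(μ-λ))
Lq = 33.64/(8.4 × 2.60)
Lq = 1.5403 emails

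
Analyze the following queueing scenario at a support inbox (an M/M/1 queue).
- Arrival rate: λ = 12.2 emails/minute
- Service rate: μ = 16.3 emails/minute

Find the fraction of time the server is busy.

Server utilization: ρ = λ/μ
ρ = 12.2/16.3 = 0.7485
The server is busy 74.85% of the time.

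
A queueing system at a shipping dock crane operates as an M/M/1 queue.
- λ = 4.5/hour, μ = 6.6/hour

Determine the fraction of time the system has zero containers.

ρ = λ/μ = 4.5/6.6 = 0.6818
P(0) = 1 - ρ = 1 - 0.6818 = 0.3182
The server is idle 31.82% of the time.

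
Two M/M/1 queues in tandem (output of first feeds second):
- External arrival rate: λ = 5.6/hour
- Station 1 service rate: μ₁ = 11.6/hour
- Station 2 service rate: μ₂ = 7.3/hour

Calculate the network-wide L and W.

By Jackson's theorem, each station behaves as independent M/M/1.
Station 1: ρ₁ = 5.6/11.6 = 0.4828, L₁ = ρ₁/(1-ρ₁) = λ/(μ₁-λ) = 5.6/6.00 = 0.933333
Station 2: ρ₂ = 5.6/7.3 = 0.7671, L₂ = ρ₂/(1-ρ₂) = λ/(μ₂-λ) = 5.6/1.70 = 3.29412
Total: L = L₁ + L₂ = 0.933333 + 3.29412 = 4.2275
W = L/λ = 4.2275/5.6 = 0.7549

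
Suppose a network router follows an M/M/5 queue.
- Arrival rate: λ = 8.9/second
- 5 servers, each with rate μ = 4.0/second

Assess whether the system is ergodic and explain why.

Stability requires ρ = λ/(cμ) < 1
ρ = 8.9/(5 × 4.0) = 8.9/20.00 = 0.4450
Since 0.4450 < 1, the system is STABLE.
The servers are busy 44.50% of the time.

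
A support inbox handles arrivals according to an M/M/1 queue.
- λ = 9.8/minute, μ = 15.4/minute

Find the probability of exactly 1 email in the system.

ρ = λ/μ = 9.8/15.4 = 0.6364
P(n) = (1-ρ)ρⁿ
P(1) = (1-0.6364) × 0.6364^1
P(1) = 0.3636 × 0.6364
P(1) = 0.2314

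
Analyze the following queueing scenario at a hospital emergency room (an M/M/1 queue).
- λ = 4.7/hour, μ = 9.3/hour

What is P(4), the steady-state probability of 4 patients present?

ρ = λ/μ = 4.7/9.3 = 0.5054
P(n) = (1-ρ)ρⁿ
P(4) = (1-0.5054) × 0.5054^4
P(4) = 0.4946 × 0.06524
P(4) = 0.03227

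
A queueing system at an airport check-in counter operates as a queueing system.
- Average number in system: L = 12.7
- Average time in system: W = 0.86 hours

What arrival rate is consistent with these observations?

Little's Law: L = λW, so λ = L/W
λ = 12.7/0.86 = 14.7674 passengers/hour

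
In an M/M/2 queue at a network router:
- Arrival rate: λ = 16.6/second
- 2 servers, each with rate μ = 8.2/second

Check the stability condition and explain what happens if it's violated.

Stability requires ρ = λ/(cμ) < 1
ρ = 16.6/(2 × 8.2) = 16.6/16.40 = 1.0122
Since 1.0122 ≥ 1, the system is UNSTABLE.
Need c > λ/μ = 16.6/8.2 = 2.02.
Minimum servers needed: c = 3.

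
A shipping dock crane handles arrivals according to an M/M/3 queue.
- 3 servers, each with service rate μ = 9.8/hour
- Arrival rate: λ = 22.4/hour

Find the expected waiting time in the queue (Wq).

Traffic intensity: ρ = λ/(cμ) = 22.4/(3×9.8) = 0.7619
Since ρ = 0.7619 < 1, system is stable.
Offered load a = λ/μ = cρ = 22.4/9.8 = 2.2857
P₀ = [ Σₙ₌₀^2 aⁿ/n! + a^3/(3!(1-ρ)) ]⁻¹
Σ = a^0/0! + a^1/1! + a^2/2! = 1.000000 + 2.285714 + 2.612245 = 5.8980
a^3/(3!(1-ρ)) = 11.9417/(6 × 0.238095) = 8.3592
P₀ = 1/(5.8980 + 8.3592) = 0.07014
Lq = P₀·a^3·ρ / (3!(1-ρ)²) = 0.07014 × 11.9417 × 0.7619 / (6 × 0.05669) = 1.8762
Wq = Lq/λ = 1.8762/22.4 = 0.08376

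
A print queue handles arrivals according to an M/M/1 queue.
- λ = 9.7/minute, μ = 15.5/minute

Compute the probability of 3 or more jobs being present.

ρ = λ/μ = 9.7/15.5 = 0.6258
P(N ≥ n) = ρⁿ
P(N ≥ 3) = 0.6258^3
P(N ≥ 3) = 0.2451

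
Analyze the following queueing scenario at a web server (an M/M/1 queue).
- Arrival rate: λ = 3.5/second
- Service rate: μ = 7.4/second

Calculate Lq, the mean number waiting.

ρ = λ/μ = 3.5/7.4 = 0.4730
For M/M/1: Lq = λ²/(μ(μ-λ))
Lq = 12.25/(7.4 × 3.90)
Lq = 0.4245 requests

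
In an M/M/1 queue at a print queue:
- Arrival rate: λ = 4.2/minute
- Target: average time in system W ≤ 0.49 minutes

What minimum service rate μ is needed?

For M/M/1: W = 1/(μ-λ)
Need W ≤ 0.49, so 1/(μ-λ) ≤ 0.49
μ - λ ≥ 1/0.49 = 2.0408
μ ≥ 4.2 + 2.0408 = 6.2408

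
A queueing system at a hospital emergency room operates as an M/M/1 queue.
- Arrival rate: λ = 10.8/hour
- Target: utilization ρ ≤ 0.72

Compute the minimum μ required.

ρ = λ/μ, so μ = λ/ρ
μ ≥ 10.8/0.72 = 15.0000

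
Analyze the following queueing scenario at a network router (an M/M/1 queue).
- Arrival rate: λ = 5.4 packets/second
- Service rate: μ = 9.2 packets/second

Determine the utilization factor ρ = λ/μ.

Server utilization: ρ = λ/μ
ρ = 5.4/9.2 = 0.5870
The server is busy 58.70% of the time.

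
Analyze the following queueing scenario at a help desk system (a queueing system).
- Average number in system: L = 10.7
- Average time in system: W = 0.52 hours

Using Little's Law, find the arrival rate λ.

Little's Law: L = λW, so λ = L/W
λ = 10.7/0.52 = 20.5769 tickets/hour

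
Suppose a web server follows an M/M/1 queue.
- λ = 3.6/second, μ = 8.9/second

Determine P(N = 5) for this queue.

ρ = λ/μ = 3.6/8.9 = 0.40449
P(n) = (1-ρ)ρⁿ
P(5) = (1-0.40449) × 0.40449^5
P(5) = 0.59551 × 0.010828
P(5) = 0.006448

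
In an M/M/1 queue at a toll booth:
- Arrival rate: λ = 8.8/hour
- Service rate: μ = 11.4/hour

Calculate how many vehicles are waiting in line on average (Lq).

ρ = λ/μ = 8.8/11.4 = 0.7719
For M/M/1: Lq = λ²/(μ(μ-λ))
Lq = 77.44/(11.4 × 2.60)
Lq = 2.6127 vehicles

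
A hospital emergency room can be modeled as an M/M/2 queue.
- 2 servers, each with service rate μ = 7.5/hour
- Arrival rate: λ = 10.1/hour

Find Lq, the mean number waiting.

Traffic intensity: ρ = λ/(cμ) = 10.1/(2×7.5) = 0.6733
Since ρ = 0.6733 < 1, system is stable.
Offered load a = λ/μ = cρ = 10.1/7.5 = 1.3467
P₀ = [ Σₙ₌₀^1 aⁿ/n! + a^2/(2!(1-ρ)) ]⁻¹
Σ = a^0/0! + a^1/1! = 1.0000 + 1.3467 = 2.3467
a^2/(2!(1-ρ)) = 1.81351/(2 × 0.326667) = 2.7758
P₀ = 1/(2.3467 + 2.7758) = 0.1952
Lq = P₀·a^2·ρ / (2!(1-ρ)²) = 0.1952 × 1.8135 × 0.6733 / (2 × 0.1067) = 1.1169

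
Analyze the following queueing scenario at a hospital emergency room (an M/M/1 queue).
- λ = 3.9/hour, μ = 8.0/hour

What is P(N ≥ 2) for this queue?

ρ = λ/μ = 3.9/8.0 = 0.4875
P(N ≥ n) = ρⁿ
P(N ≥ 2) = 0.4875^2
P(N ≥ 2) = 0.2377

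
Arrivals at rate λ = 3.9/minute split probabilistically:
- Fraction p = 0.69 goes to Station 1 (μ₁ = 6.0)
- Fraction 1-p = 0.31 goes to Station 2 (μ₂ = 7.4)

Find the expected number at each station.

Effective rates: λ₁ = 3.9×0.69 = 2.691, λ₂ = 3.9×0.31 = 1.209
Station 1: ρ₁ = 2.691/6.0 = 0.4485, L₁ = ρ₁/(1-ρ₁) = 0.4485/(1-0.4485) = 0.8132
Station 2: ρ₂ = 1.209/7.4 = 0.1634, L₂ = ρ₂/(1-ρ₂) = 0.1634/(1-0.1634) = 0.1953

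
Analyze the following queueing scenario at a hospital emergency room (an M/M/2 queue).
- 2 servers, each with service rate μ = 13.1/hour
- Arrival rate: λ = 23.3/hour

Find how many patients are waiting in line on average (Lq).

Traffic intensity: ρ = λ/(cμ) = 23.3/(2×13.1) = 0.8893
Since ρ = 0.8893 < 1, system is stable.
Offered load a = λ/μ = cρ = 23.3/13.1 = 1.7786
P₀ = [ Σₙ₌₀^1 aⁿ/n! + a^2/(2!(1-ρ)) ]⁻¹
Σ = a^0/0! + a^1/1! = 1.0000 + 1.7786 = 2.7786
a^2/(2!(1-ρ)) = 3.16351/(2 × 0.110687) = 14.2903
P₀ = 1/(2.7786 + 14.2903) = 0.05859
Lq = P₀·a^2·ρ / (2!(1-ρ)²) = 0.0585859 × 3.16351 × 0.889313 / (2 × 0.0122516) = 6.7266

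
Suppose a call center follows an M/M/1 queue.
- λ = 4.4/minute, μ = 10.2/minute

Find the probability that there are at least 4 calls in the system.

ρ = λ/μ = 4.4/10.2 = 0.43137
P(N ≥ n) = ρⁿ
P(N ≥ 4) = 0.43137^4
P(N ≥ 4) = 0.03463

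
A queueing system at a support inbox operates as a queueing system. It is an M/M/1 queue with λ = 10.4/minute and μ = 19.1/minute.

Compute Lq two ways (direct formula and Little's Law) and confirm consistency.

Method 1 (direct): Lq = λ²/(μ(μ-λ)) = 108.16/(19.1 × 8.70) = 0.6509

Method 2 (Little's Law):
W = 1/(μ-λ) = 1/8.70 = 0.114943
Wq = W - 1/μ = 0.114943 - 0.0523560 = 0.06259
Lq = λWq = 10.4 × 0.06259 = 0.6509 ✔ (matches Method 1)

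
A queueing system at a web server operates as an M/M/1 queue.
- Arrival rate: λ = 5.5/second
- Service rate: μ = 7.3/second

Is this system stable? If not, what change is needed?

Stability requires ρ = λ/(cμ) < 1
ρ = 5.5/(1 × 7.3) = 5.5/7.30 = 0.7534
Since 0.7534 < 1, the system is STABLE.
The server is busy 75.34% of the time.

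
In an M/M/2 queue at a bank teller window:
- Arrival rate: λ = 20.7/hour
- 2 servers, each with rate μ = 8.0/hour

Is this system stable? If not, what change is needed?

Stability requires ρ = λ/(cμ) < 1
ρ = 20.7/(2 × 8.0) = 20.7/16.00 = 1.2937
Since 1.2937 ≥ 1, the system is UNSTABLE.
Need c > λ/μ = 20.7/8.0 = 2.59.
Minimum servers needed: c = 3.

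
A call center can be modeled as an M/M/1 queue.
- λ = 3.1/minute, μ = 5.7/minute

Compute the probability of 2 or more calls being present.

ρ = λ/μ = 3.1/5.7 = 0.5439
P(N ≥ n) = ρⁿ
P(N ≥ 2) = 0.5439^2
P(N ≥ 2) = 0.2958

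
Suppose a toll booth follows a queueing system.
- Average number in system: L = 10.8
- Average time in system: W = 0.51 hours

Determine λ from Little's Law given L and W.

Little's Law: L = λW, so λ = L/W
λ = 10.8/0.51 = 21.1765 vehicles/hour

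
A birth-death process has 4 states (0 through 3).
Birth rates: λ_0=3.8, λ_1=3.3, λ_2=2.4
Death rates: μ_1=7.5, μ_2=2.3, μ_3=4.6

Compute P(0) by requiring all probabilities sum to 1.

Ratios P(n)/P(0) = (λ₀···λₙ₋₁)/(μ₁···μₙ):
P(1)/P(0) = (3.8)/(7.5) = 0.50667
P(2)/P(0) = (3.8×3.3)/(7.5×2.3) = 0.72696
P(3)/P(0) = (3.8×3.3×2.4)/(7.5×2.3×4.6) = 0.37928

Normalization: ∑ P(n) = 1
P(0) × (1.0000 + 0.50667 + 0.72696 + 0.37928) = 1
P(0) × 2.6129 = 1
P(0) = 1/2.6129 = 0.3827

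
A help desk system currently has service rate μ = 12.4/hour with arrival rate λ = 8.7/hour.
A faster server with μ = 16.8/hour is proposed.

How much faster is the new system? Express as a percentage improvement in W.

System 1: ρ₁ = 8.7/12.4 = 0.7016, W₁ = 1/(12.4-8.7) = 0.27027
System 2: ρ₂ = 8.7/16.8 = 0.5179, W₂ = 1/(16.8-8.7) = 0.12346
Improvement: (W₁-W₂)/W₁ = (0.27027-0.12346)/0.27027 = 54.32%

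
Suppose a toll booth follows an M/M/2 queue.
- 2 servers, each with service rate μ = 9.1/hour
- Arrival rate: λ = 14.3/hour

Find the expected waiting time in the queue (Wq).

Traffic intensity: ρ = λ/(cμ) = 14.3/(2×9.1) = 0.7857
Since ρ = 0.7857 < 1, system is stable.
Offered load a = λ/μ = cρ = 14.3/9.1 = 1.5714
P₀ = [ Σₙ₌₀^1 aⁿ/n! + a^2/(2!(1-ρ)) ]⁻¹
Σ = a^0/0! + a^1/1! = 1.0000 + 1.5714 = 2.5714
a^2/(2!(1-ρ)) = 2.46939/(2 × 0.214286) = 5.7619
P₀ = 1/(2.5714 + 5.7619) = 0.1200
Lq = P₀·a^2·ρ / (2!(1-ρ)²) = 0.120000 × 2.46939 × 0.785714 / (2 × 0.0459184) = 2.5352
Wq = Lq/λ = 2.5352/14.3 = 0.1773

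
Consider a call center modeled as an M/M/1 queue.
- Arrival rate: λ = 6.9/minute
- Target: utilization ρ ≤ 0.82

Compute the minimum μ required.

ρ = λ/μ, so μ = λ/ρ
μ ≥ 6.9/0.82 = 8.4146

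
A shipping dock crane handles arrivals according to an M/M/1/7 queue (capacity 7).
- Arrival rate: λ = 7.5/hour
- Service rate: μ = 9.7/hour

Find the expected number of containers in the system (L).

ρ = λ/μ = 7.5/9.7 = 0.773196
P₀ = (1-ρ)/(1-ρ^(K+1)) = (1-0.773196)/(1-0.773196^8) = 0.2268/0.8723 = 0.2600
P_K = P₀×ρ^K = 0.26002 × 0.773196^7 = 0.26002 × 0.16521 = 0.04296
L = ρ[1 - (K+1)ρ^K + Kρ^(K+1)] / [(1-ρ)(1-ρ^(K+1))]
L = 0.773196 × (1 - 8×0.16521 + 7×0.12774) / ((1 - 0.773196) × (1 - 0.12774)) = 2.2375 containers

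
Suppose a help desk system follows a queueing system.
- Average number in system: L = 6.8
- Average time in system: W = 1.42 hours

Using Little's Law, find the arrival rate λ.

Little's Law: L = λW, so λ = L/W
λ = 6.8/1.42 = 4.7887 tickets/hour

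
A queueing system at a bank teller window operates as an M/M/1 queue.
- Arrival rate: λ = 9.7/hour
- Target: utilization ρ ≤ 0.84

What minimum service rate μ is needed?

ρ = λ/μ, so μ = λ/ρ
μ ≥ 9.7/0.84 = 11.5476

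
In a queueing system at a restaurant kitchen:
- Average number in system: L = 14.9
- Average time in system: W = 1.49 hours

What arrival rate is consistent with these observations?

Little's Law: L = λW, so λ = L/W
λ = 14.9/1.49 = 10.0000 orders/hour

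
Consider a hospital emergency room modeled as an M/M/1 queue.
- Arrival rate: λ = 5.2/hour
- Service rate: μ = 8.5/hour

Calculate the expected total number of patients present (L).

ρ = λ/μ = 5.2/8.5 = 0.6118
For M/M/1: L = λ/(μ-λ)
L = 5.2/(8.5-5.2) = 5.2/3.30
L = 1.5758 patients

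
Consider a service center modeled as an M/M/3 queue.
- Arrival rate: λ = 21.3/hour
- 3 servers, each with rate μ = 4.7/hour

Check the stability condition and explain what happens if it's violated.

Stability requires ρ = λ/(cμ) < 1
ρ = 21.3/(3 × 4.7) = 21.3/14.10 = 1.5106
Since 1.5106 ≥ 1, the system is UNSTABLE.
Need c > λ/μ = 21.3/4.7 = 4.53.
Minimum servers needed: c = 5.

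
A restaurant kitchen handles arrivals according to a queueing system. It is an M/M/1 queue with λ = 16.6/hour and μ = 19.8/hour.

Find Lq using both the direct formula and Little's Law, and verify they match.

Method 1 (direct): Lq = λ²/(μ(μ-λ)) = 275.56/(19.8 × 3.20) = 4.3491

Method 2 (Little's Law):
W = 1/(μ-λ) = 1/3.20 = 0.31250
Wq = W - 1/μ = 0.31250 - 0.050505 = 0.261995
Lq = λWq = 16.6 × 0.261995 = 4.3491 ✔ (matches Method 1)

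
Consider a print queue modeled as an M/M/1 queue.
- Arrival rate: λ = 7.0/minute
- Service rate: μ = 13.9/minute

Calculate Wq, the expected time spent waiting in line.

First, compute utilization: ρ = λ/μ = 7.0/13.9 = 0.5036
For M/M/1: Wq = λ/(μ(μ-λ))
Wq = 7.0/(13.9 × (13.9-7.0))
Wq = 7.0/(13.9 × 6.90)
Wq = 0.07299 minutes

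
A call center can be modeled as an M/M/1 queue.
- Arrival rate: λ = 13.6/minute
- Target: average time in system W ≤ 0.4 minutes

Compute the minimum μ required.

For M/M/1: W = 1/(μ-λ)
Need W ≤ 0.4, so 1/(μ-λ) ≤ 0.4
μ - λ ≥ 1/0.4 = 2.5000
μ ≥ 13.6 + 2.5000 = 16.1000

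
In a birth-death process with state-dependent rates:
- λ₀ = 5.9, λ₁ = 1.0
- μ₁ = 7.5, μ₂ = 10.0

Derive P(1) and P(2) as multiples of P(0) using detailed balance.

Balance equations:
State 0: λ₀P₀ = μ₁P₁ → P₁ = (λ₀/μ₁)P₀ = (5.9/7.5)P₀ = 0.7867P₀
State 1: P₂ = (λ₀λ₁)/(μ₁μ₂)P₀ = (5.9×1.0)/(7.5×10.0)P₀ = 0.07867P₀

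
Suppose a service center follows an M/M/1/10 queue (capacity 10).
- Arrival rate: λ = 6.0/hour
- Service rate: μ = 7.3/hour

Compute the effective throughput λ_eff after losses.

ρ = λ/μ = 6.0/7.3 = 0.82192
P₀ = (1-ρ)/(1-ρ^(K+1)) = (1-0.82192)/(1-0.82192^11) = 0.1781/0.8844 = 0.2014
P_K = P₀×ρ^K = 0.20137 × 0.82192^10 = 0.20137 × 0.14070 = 0.02833
λ_eff = λ(1-P_K) = 6.0 × (1 - 0.02833) = 6.0 × 0.97167 = 5.8300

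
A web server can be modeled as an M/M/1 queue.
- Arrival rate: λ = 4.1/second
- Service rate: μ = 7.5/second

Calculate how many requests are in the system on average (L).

ρ = λ/μ = 4.1/7.5 = 0.5467
For M/M/1: L = λ/(μ-λ)
L = 4.1/(7.5-4.1) = 4.1/3.40
L = 1.2059 requests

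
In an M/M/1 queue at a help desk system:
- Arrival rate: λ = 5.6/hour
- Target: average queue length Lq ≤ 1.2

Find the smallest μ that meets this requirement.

For M/M/1: Lq = λ²/(μ(μ-λ))
Need Lq ≤ 1.2, i.e. μ(μ-λ) ≥ λ²/1.2
μ² - 5.6μ - 31.36/1.2 ≥ 0  →  μ² - 5.6μ - 26.13333 ≥ 0
Quadratic formula (positive root): μ = [λ + √(λ² + 4×26.13333)]/2
Discriminant: 31.36 + 4×26.13333 = 135.8933, √135.8933 = 11.6573
μ ≥ (5.6 + 11.6573)/2 = 8.6287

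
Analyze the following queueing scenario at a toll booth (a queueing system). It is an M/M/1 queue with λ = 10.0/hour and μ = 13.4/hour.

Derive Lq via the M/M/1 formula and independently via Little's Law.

Method 1 (direct): Lq = λ²/(μ(μ-λ)) = 100.00/(13.4 × 3.40) = 2.1949

Method 2 (Little's Law):
W = 1/(μ-λ) = 1/3.40 = 0.29412
Wq = W - 1/μ = 0.29412 - 0.074627 = 0.21949
Lq = λWq = 10.0 × 0.21949 = 2.1949 ✔ (matches Method 1)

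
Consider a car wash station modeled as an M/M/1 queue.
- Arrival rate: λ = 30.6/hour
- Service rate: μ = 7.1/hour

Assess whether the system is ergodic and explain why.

Stability requires ρ = λ/(cμ) < 1
ρ = 30.6/(1 × 7.1) = 30.6/7.10 = 4.3099
Since 4.3099 ≥ 1, the system is UNSTABLE.
Queue grows without bound. Need μ > λ = 30.6.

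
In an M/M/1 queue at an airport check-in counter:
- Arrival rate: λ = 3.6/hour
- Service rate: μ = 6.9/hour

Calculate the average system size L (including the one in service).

ρ = λ/μ = 3.6/6.9 = 0.5217
For M/M/1: L = λ/(μ-λ)
L = 3.6/(6.9-3.6) = 3.6/3.30
L = 1.0909 passengers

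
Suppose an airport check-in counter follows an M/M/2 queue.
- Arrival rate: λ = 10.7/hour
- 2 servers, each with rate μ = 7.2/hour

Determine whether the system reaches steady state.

Stability requires ρ = λ/(cμ) < 1
ρ = 10.7/(2 × 7.2) = 10.7/14.40 = 0.7431
Since 0.7431 < 1, the system is STABLE.
The servers are busy 74.31% of the time.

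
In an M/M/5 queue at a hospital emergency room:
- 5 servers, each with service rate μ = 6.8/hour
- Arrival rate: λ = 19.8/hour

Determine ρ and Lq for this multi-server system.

Traffic intensity: ρ = λ/(cμ) = 19.8/(5×6.8) = 0.5824
Since ρ = 0.5824 < 1, system is stable.
Offered load a = λ/μ = cρ = 19.8/6.8 = 2.9118
P₀ = [ Σₙ₌₀^4 aⁿ/n! + a^5/(5!(1-ρ)) ]⁻¹
Σ = a^0/0! + a^1/1! + a^2/2! + a^3/3! + a^4/4! = 1.0000 + 2.9118 + 4.2392 + 4.1145 + 2.9951 = 15.2606
a^5/(5!(1-ρ)) = 209.3059/(120 × 0.41765) = 4.1763
P₀ = 1/(15.2606 + 4.1763) = 0.05145
Lq = P₀·a^5·ρ / (5!(1-ρ)²) = 0.051449 × 209.3059 × 0.58235 / (120 × 0.17443) = 0.2996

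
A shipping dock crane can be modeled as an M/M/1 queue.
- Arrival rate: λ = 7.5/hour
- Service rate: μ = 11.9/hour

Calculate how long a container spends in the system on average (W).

First, compute utilization: ρ = λ/μ = 7.5/11.9 = 0.6303
For M/M/1: W = 1/(μ-λ)
W = 1/(11.9-7.5) = 1/4.40
W = 0.2273 hours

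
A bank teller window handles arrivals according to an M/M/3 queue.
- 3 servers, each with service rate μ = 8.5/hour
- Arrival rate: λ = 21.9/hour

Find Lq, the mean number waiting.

Traffic intensity: ρ = λ/(cμ) = 21.9/(3×8.5) = 0.8588
Since ρ = 0.8588 < 1, system is stable.
Offered load a = λ/μ = cρ = 21.9/8.5 = 2.5765
P₀ = [ Σₙ₌₀^2 aⁿ/n! + a^3/(3!(1-ρ)) ]⁻¹
Σ = a^0/0! + a^1/1! + a^2/2! = 1.0000 + 2.5765 + 3.3191 = 6.8956
a^3/(3!(1-ρ)) = 17.1031/(6 × 0.141176) = 20.1912
P₀ = 1/(6.8956 + 20.1912) = 0.03692
Lq = P₀·a^3·ρ / (3!(1-ρ)²) = 0.0369184 × 17.1031 × 0.858824 / (6 × 0.0199308) = 4.5347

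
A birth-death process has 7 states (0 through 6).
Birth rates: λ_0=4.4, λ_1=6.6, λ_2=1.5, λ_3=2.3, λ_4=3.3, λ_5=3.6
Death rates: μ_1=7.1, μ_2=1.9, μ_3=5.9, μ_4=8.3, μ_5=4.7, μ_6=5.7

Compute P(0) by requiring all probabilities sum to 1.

Ratios P(n)/P(0) = (λ₀···λₙ₋₁)/(μ₁···μₙ):
P(1)/P(0) = (4.4)/(7.1) = 0.61972
P(2)/P(0) = (4.4×6.6)/(7.1×1.9) = 2.1527
P(3)/P(0) = (4.4×6.6×1.5)/(7.1×1.9×5.9) = 0.54730
P(4)/P(0) = (4.4×6.6×1.5×2.3)/(7.1×1.9×5.9×8.3) = 0.15166
P(5)/P(0) = (4.4×6.6×1.5×2.3×3.3)/(7.1×1.9×5.9×8.3×4.7) = 0.10649
P(6)/P(0) = (4.4×6.6×1.5×2.3×3.3×3.6)/(7.1×1.9×5.9×8.3×4.7×5.7) = 0.067254

Normalization: ∑ P(n) = 1
P(0) × (1.0000 + 0.61972 + 2.1527 + 0.54730 + 0.15166 + 0.10649 + 0.067254) = 1
P(0) × 4.6451 = 1
P(0) = 1/4.6451 = 0.2153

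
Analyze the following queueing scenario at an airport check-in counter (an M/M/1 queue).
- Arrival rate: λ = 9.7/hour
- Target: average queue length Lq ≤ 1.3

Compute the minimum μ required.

For M/M/1: Lq = λ²/(μ(μ-λ))
Need Lq ≤ 1.3, i.e. μ(μ-λ) ≥ λ²/1.3
μ² - 9.7μ - 94.09/1.3 ≥ 0  →  μ² - 9.7μ - 72.37692 ≥ 0
Quadratic formula (positive root): μ = [λ + √(λ² + 4×72.37692)]/2
Discriminant: 94.09 + 4×72.37692 = 383.5977, √383.5977 = 19.5857
μ ≥ (9.7 + 19.5857)/2 = 14.6428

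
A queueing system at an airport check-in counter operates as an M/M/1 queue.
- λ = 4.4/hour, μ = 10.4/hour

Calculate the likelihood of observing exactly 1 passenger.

ρ = λ/μ = 4.4/10.4 = 0.4231
P(n) = (1-ρ)ρⁿ
P(1) = (1-0.4231) × 0.4231^1
P(1) = 0.5769 × 0.4231
P(1) = 0.2441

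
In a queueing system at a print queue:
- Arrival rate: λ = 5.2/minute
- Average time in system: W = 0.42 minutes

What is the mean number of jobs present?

Little's Law: L = λW
L = 5.2 × 0.42 = 2.1840 jobs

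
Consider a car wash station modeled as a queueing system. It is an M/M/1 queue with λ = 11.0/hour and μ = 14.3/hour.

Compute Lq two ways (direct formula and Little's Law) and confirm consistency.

Method 1 (direct): Lq = λ²/(μ(μ-λ)) = 121.00/(14.3 × 3.30) = 2.5641

Method 2 (Little's Law):
W = 1/(μ-λ) = 1/3.30 = 0.3030
Wq = W - 1/μ = 0.3030 - 0.06993 = 0.2331
Lq = λWq = 11.0 × 0.2331 = 2.5641 ✔ (matches Method 1)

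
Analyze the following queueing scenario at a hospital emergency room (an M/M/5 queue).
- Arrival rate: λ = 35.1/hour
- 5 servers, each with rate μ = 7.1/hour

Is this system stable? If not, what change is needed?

Stability requires ρ = λ/(cμ) < 1
ρ = 35.1/(5 × 7.1) = 35.1/35.50 = 0.9887
Since 0.9887 < 1, the system is STABLE.
The servers are busy 98.87% of the time.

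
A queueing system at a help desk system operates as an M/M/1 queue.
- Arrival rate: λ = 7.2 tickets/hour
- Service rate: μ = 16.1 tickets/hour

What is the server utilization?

Server utilization: ρ = λ/μ
ρ = 7.2/16.1 = 0.4472
The server is busy 44.72% of the time.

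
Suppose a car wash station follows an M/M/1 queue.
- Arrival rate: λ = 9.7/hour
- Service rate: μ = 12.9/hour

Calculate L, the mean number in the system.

ρ = λ/μ = 9.7/12.9 = 0.7519
For M/M/1: L = λ/(μ-λ)
L = 9.7/(12.9-9.7) = 9.7/3.20
L = 3.0312 cars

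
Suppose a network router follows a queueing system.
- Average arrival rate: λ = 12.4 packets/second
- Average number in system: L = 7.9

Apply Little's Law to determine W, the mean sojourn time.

Little's Law: L = λW, so W = L/λ
W = 7.9/12.4 = 0.6371 seconds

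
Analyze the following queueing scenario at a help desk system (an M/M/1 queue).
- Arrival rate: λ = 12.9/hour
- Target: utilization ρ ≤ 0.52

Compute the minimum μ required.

ρ = λ/μ, so μ = λ/ρ
μ ≥ 12.9/0.52 = 24.8077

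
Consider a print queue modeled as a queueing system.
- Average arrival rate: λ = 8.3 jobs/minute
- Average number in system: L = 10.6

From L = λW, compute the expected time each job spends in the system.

Little's Law: L = λW, so W = L/λ
W = 10.6/8.3 = 1.2771 minutes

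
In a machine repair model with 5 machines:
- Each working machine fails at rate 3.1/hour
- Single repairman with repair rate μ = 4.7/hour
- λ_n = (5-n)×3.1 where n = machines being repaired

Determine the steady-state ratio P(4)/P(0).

P(4)/P(0) = ∏_{i=0}^{4-1} λ_i/μ_{i+1}
= (5-0)×3.1/4.7 × (5-1)×3.1/4.7 × (5-2)×3.1/4.7 × (5-3)×3.1/4.7
= 22.7110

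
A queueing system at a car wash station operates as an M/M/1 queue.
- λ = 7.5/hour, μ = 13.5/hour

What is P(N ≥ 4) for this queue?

ρ = λ/μ = 7.5/13.5 = 0.55556
P(N ≥ n) = ρⁿ
P(N ≥ 4) = 0.55556^4
P(N ≥ 4) = 0.09526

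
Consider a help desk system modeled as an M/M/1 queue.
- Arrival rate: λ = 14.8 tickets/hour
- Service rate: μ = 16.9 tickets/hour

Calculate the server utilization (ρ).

Server utilization: ρ = λ/μ
ρ = 14.8/16.9 = 0.8757
The server is busy 87.57% of the time.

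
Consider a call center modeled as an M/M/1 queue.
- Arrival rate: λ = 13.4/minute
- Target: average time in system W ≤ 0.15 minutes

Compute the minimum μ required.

For M/M/1: W = 1/(μ-λ)
Need W ≤ 0.15, so 1/(μ-λ) ≤ 0.15
μ - λ ≥ 1/0.15 = 6.6667
μ ≥ 13.4 + 6.6667 = 20.0667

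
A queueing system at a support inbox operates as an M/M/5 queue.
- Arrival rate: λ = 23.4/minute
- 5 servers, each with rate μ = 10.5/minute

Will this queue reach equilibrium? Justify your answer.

Stability requires ρ = λ/(cμ) < 1
ρ = 23.4/(5 × 10.5) = 23.4/52.50 = 0.4457
Since 0.4457 < 1, the system is STABLE.
The servers are busy 44.57% of the time.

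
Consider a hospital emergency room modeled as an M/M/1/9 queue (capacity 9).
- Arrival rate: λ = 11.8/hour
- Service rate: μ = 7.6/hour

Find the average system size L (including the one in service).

ρ = λ/μ = 11.8/7.6 = 1.55263
P₀ = (1-ρ)/(1-ρ^(K+1)) = (1-1.55263)/(1-1.55263^10) = -0.55263/-80.4104 = 0.006873
P_K = P₀×ρ^K = 0.006873 × 1.55263^9 = 0.006873 × 52.4339 = 0.3604
L = ρ[1 - (K+1)ρ^K + Kρ^(K+1)] / [(1-ρ)(1-ρ^(K+1))]
L = 1.55263 × (1 - 10×52.4339 + 9×81.4104) / ((1 - 1.55263) × (1 - 81.4104)) = 7.3148 patients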